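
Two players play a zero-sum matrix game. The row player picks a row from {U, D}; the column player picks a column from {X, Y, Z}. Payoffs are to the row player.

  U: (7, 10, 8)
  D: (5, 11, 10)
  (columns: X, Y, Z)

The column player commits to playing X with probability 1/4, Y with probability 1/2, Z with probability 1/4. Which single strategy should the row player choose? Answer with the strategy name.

D

Expected payoff of U: (1/4)·7 + (1/2)·10 + (1/4)·8 = 35/4.
Expected payoff of D: (1/4)·5 + (1/2)·11 + (1/4)·10 = 37/4.
The largest is 37/4, so the row player's best response is D.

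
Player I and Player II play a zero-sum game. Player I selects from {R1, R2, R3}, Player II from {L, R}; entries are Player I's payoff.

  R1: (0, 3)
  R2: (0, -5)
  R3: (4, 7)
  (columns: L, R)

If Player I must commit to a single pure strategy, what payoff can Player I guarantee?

Row minima: R1 → 0, R2 → -5, R3 → 4.
The best of these is 4.

4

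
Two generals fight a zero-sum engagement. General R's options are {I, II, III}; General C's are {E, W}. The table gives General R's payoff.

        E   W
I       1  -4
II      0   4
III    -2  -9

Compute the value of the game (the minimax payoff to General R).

Row minima: I → -4, II → 0, III → -9; maximin = 0.
Column maxima: E → 1, W → 4; minimax = 1.
0 ≠ 1, so there is no saddle point; optimal play is mixed.
III is strictly dominated by I, so General R never plays it.
On the remaining 2×2 (I, II vs E, W):
Let General R play I with probability p. Expected payoff against E: 1p + 0(1−p) = p; against W: (-4)p + 4(1−p) = −8p + 4.
Setting these equal: p = −8p + 4 ⇒ 9p = 4 ⇒ p = 4/9, and the value is (1)·(4/9) = 4/9.
For General C: with q = P(E), equating I's and II's payoffs gives 5q − 4 = −4q + 4 ⇒ q = 8/9.

4/9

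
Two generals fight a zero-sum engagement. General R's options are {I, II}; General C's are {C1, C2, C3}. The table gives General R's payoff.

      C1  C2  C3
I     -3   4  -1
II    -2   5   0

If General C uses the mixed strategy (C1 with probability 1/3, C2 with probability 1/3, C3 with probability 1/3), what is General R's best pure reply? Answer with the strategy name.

II

Expected payoff of I: (1/3)·(-3) + (1/3)·4 + (1/3)·(-1) = 0.
Expected payoff of II: (1/3)·(-2) + (1/3)·5 + (1/3)·0 = 1.
The largest is 1, so General R's best response is II.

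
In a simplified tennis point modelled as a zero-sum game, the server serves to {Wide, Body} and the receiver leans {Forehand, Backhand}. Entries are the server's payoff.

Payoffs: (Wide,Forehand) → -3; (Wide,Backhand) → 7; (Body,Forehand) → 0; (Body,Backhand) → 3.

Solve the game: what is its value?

Row minima: Wide → -3, Body → 0; maximin = 0.
Column maxima: Forehand → 0, Backhand → 7; minimax = 0.
Since maximin = minimax = 0, there is a saddle point and the value is 0.

0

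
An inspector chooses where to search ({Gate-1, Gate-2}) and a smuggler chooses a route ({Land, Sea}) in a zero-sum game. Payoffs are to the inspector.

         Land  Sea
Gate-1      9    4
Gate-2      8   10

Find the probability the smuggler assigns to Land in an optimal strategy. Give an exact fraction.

Row minima: Gate-1 → 4, Gate-2 → 8; maximin = 8.
Column maxima: Land → 9, Sea → 10; minimax = 9.
8 ≠ 9, so there is no saddle point; optimal play is mixed.
Let the inspector play Gate-1 with probability p. Expected payoff against Land: 9p + 8(1−p) = p + 8; against Sea: 4p + 10(1−p) = −6p + 10.
Setting these equal: p + 8 = −6p + 10 ⇒ 7p = 2 ⇒ p = 2/7, and the value is (1)·(2/7) + 8 = 58/7.
For the smuggler: with q = P(Land), equating Gate-1's and Gate-2's payoffs gives 5q + 4 = −2q + 10 ⇒ q = 6/7.

6/7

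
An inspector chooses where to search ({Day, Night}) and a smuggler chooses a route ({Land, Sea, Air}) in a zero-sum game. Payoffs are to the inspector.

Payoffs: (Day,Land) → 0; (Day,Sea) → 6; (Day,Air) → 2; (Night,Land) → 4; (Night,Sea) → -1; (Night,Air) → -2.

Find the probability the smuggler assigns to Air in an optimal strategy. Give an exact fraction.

Row minima: Day → 0, Night → -2; maximin = 0.
Column maxima: Land → 4, Sea → 6, Air → 2; minimax = 2.
0 ≠ 2, so there is no saddle point; optimal play is mixed.
Sea is strictly dominated by Air (it gives the inspector strictly more in every row), so the smuggler never plays it.
On the remaining 2×2 (Day, Night vs Land, Air):
Let the inspector play Day with probability p. Expected payoff against Land: 0p + 4(1−p) = −4p + 4; against Air: 2p + (-2)(1−p) = 4p − 2.
Setting these equal: −4p + 4 = 4p − 2 ⇒ −8p = -6 ⇒ p = 3/4, and the value is (-4)·(3/4) + 4 = 1.
For the smuggler: with q = P(Land), equating Day's and Night's payoffs gives −2q + 2 = 6q − 2 ⇒ q = 1/2.

1/2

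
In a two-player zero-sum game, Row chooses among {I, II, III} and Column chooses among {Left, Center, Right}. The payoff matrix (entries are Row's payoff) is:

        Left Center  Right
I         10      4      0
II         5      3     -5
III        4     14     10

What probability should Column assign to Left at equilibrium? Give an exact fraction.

Row minima: I → 0, II → -5, III → 4; maximin = 4.
Column maxima: Left → 10, Center → 14, Right → 10; minimax = 10.
4 ≠ 10, so there is no saddle point; optimal play is mixed.
II is strictly dominated by I, so Row never plays it.
Center is strictly dominated by Right (it gives Row strictly more in every row), so Column never plays it.
On the remaining 2×2 (I, III vs Left, Right):
Let Row play I with probability p. Expected payoff against Left: 10p + 4(1−p) = 6p + 4; against Right: 0p + 10(1−p) = −10p + 10.
Setting these equal: 6p + 4 = −10p + 10 ⇒ 16p = 6 ⇒ p = 3/8, and the value is (6)·(3/8) + 4 = 25/4.
For Column: with q = P(Left), equating I's and III's payoffs gives 10q = −6q + 10 ⇒ q = 5/8.

5/8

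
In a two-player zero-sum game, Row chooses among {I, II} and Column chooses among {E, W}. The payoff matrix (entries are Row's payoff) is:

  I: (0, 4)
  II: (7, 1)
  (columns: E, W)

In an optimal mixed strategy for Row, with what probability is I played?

3/5

Row minima: I → 0, II → 1; maximin = 1.
Column maxima: E → 7, W → 4; minimax = 4.
1 ≠ 4, so there is no saddle point; optimal play is mixed.
Let Row play I with probability p. Expected payoff against E: 0p + 7(1−p) = −7p + 7; against W: 4p + 1(1−p) = 3p + 1.
Setting these equal: −7p + 7 = 3p + 1 ⇒ −10p = -6 ⇒ p = 3/5, and the value is (-7)·(3/5) + 7 = 14/5.
For Column: with q = P(E), equating I's and II's payoffs gives −4q + 4 = 6q + 1 ⇒ q = 3/10.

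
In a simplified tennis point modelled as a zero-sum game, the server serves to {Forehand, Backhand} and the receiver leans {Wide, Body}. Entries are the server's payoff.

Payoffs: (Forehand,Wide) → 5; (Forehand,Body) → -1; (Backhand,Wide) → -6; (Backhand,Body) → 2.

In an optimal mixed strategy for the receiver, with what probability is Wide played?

3/14

Row minima: Forehand → -1, Backhand → -6; maximin = -1.
Column maxima: Wide → 5, Body → 2; minimax = 2.
-1 ≠ 2, so there is no saddle point; optimal play is mixed.
Let the server play Forehand with probability p. Expected payoff against Wide: 5p + (-6)(1−p) = 11p − 6; against Body: (-1)p + 2(1−p) = −3p + 2.
Setting these equal: 11p − 6 = −3p + 2 ⇒ 14p = 8 ⇒ p = 4/7, and the value is (11)·(4/7) − 6 = 2/7.
For the receiver: with q = P(Wide), equating Forehand's and Backhand's payoffs gives 6q − 1 = −8q + 2 ⇒ q = 3/14.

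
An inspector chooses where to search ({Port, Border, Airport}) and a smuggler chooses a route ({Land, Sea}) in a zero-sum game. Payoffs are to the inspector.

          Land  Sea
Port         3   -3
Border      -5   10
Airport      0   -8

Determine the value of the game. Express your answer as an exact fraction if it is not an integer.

5/7

Row minima: Port → -3, Border → -5, Airport → -8; maximin = -3.
Column maxima: Land → 3, Sea → 10; minimax = 3.
-3 ≠ 3, so there is no saddle point; optimal play is mixed.
Airport is strictly dominated by Port, so the inspector never plays it.
On the remaining 2×2 (Port, Border vs Land, Sea):
Let the inspector play Port with probability p. Expected payoff against Land: 3p + (-5)(1−p) = 8p − 5; against Sea: (-3)p + 10(1−p) = −13p + 10.
Setting these equal: 8p − 5 = −13p + 10 ⇒ 21p = 15 ⇒ p = 5/7, and the value is (8)·(5/7) − 5 = 5/7.
For the smuggler: with q = P(Land), equating Port's and Border's payoffs gives 6q − 3 = −15q + 10 ⇒ q = 13/21.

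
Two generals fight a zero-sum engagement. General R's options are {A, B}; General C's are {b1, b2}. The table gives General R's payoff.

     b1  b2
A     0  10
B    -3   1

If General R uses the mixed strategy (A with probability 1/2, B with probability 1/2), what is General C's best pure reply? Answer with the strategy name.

If General C plays b1, General R's expected payoff is (1/2)·0 + (1/2)·(-3) = -3/2.
If General C plays b2, General R's expected payoff is (1/2)·10 + (1/2)·1 = 11/2.
General C minimizes General R's payoff; the smallest is -3/2, so the best response is b1.

b1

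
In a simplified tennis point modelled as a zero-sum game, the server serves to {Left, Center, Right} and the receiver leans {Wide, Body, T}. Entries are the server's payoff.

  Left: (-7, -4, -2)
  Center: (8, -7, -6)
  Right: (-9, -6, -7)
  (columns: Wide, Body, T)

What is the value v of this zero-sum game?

Row minima: Left → -7, Center → -7, Right → -9; maximin = -7.
Column maxima: Wide → 8, Body → -4, T → -2; minimax = -4.
-7 ≠ -4, so there is no saddle point; optimal play is mixed.
Right is strictly dominated by Left, so the server never plays it.
With Right eliminated, T is strictly dominated by Body (it gives the server strictly more in every remaining row), so the receiver never plays it.
On the remaining 2×2 (Left, Center vs Wide, Body):
Let the server play Left with probability p. Expected payoff against Wide: (-7)p + 8(1−p) = −15p + 8; against Body: (-4)p + (-7)(1−p) = 3p − 7.
Setting these equal: −15p + 8 = 3p − 7 ⇒ −18p = -15 ⇒ p = 5/6, and the value is (-15)·(5/6) + 8 = -9/2.
For the receiver: with q = P(Wide), equating Left's and Center's payoffs gives −3q − 4 = 15q − 7 ⇒ q = 1/6.

-9/2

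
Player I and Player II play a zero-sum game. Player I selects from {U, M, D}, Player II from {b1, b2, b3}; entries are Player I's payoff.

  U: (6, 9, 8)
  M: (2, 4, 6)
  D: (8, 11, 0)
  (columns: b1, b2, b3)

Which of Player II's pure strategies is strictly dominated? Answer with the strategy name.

b2

b1 holds Player I's payoff strictly below b2 in every row: 6 < 9, 2 < 4, 8 < 11.
So b2 is strictly dominated for Player II.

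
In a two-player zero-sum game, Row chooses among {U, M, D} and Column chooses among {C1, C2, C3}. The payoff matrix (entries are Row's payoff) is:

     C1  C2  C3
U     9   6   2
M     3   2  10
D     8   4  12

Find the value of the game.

16/3

Row minima: U → 2, M → 2, D → 4; maximin = 4.
Column maxima: C1 → 9, C2 → 6, C3 → 12; minimax = 6.
4 ≠ 6, so there is no saddle point; optimal play is mixed.
M is strictly dominated by D, so Row never plays it.
C1 is strictly dominated by C2 (it gives Row strictly more in every row), so Column never plays it.
On the remaining 2×2 (U, D vs C2, C3):
Let Row play U with probability p. Expected payoff against C2: 6p + 4(1−p) = 2p + 4; against C3: 2p + 12(1−p) = −10p + 12.
Setting these equal: 2p + 4 = −10p + 12 ⇒ 12p = 8 ⇒ p = 2/3, and the value is (2)·(2/3) + 4 = 16/3.
For Column: with q = P(C2), equating U's and D's payoffs gives 4q + 2 = −8q + 12 ⇒ q = 5/6.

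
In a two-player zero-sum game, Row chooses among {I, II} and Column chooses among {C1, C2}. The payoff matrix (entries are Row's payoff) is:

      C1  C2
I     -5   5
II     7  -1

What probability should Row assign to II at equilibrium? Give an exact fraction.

5/9

Row minima: I → -5, II → -1; maximin = -1.
Column maxima: C1 → 7, C2 → 5; minimax = 5.
-1 ≠ 5, so there is no saddle point; optimal play is mixed.
Let Row play I with probability p. Expected payoff against C1: (-5)p + 7(1−p) = −12p + 7; against C2: 5p + (-1)(1−p) = 6p − 1.
Setting these equal: −12p + 7 = 6p − 1 ⇒ −18p = -8 ⇒ p = 4/9, and the value is (-12)·(4/9) + 7 = 5/3.
For Column: with q = P(C1), equating I's and II's payoffs gives −10q + 5 = 8q − 1 ⇒ q = 1/3.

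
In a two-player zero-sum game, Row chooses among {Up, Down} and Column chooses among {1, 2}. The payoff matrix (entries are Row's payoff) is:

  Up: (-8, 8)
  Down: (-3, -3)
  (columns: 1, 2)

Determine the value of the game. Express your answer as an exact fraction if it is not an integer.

Row minima: Up → -8, Down → -3; maximin = -3.
Column maxima: 1 → -3, 2 → 8; minimax = -3.
Since maximin = minimax = -3, there is a saddle point and the value is -3.

-3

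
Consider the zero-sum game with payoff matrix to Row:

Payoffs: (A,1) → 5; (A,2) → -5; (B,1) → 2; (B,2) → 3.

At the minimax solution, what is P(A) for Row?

1/11

Row minima: A → -5, B → 2; maximin = 2.
Column maxima: 1 → 5, 2 → 3; minimax = 3.
2 ≠ 3, so there is no saddle point; optimal play is mixed.
Let Row play A with probability p. Expected payoff against 1: 5p + 2(1−p) = 3p + 2; against 2: (-5)p + 3(1−p) = −8p + 3.
Setting these equal: 3p + 2 = −8p + 3 ⇒ 11p = 1 ⇒ p = 1/11, and the value is (3)·(1/11) + 2 = 25/11.
For Column: with q = P(1), equating A's and B's payoffs gives 10q − 5 = −q + 3 ⇒ q = 8/11.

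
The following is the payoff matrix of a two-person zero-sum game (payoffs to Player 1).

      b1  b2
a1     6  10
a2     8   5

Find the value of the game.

50/7

Row minima: a1 → 6, a2 → 5; maximin = 6.
Column maxima: b1 → 8, b2 → 10; minimax = 8.
6 ≠ 8, so there is no saddle point; optimal play is mixed.
Let Player 1 play a1 with probability p. Expected payoff against b1: 6p + 8(1−p) = −2p + 8; against b2: 10p + 5(1−p) = 5p + 5.
Setting these equal: −2p + 8 = 5p + 5 ⇒ −7p = -3 ⇒ p = 3/7, and the value is (-2)·(3/7) + 8 = 50/7.
For Player 2: with q = P(b1), equating a1's and a2's payoffs gives −4q + 10 = 3q + 5 ⇒ q = 5/7.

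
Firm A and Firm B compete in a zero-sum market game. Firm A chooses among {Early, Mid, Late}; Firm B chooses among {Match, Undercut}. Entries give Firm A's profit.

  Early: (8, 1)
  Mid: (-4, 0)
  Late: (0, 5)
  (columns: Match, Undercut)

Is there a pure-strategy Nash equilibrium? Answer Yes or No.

Row minima: Early → 1, Mid → -4, Late → 0; maximin = 1.
Column maxima: Match → 8, Undercut → 5; minimax = 5.
1 ≠ 5, so no pure-strategy equilibrium exists.

No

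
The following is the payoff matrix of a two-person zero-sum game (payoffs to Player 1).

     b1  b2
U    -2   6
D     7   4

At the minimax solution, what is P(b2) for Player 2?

9/11

Row minima: U → -2, D → 4; maximin = 4.
Column maxima: b1 → 7, b2 → 6; minimax = 6.
4 ≠ 6, so there is no saddle point; optimal play is mixed.
Let Player 1 play U with probability p. Expected payoff against b1: (-2)p + 7(1−p) = −9p + 7; against b2: 6p + 4(1−p) = 2p + 4.
Setting these equal: −9p + 7 = 2p + 4 ⇒ −11p = -3 ⇒ p = 3/11, and the value is (-9)·(3/11) + 7 = 50/11.
For Player 2: with q = P(b1), equating U's and D's payoffs gives −8q + 6 = 3q + 4 ⇒ q = 2/11.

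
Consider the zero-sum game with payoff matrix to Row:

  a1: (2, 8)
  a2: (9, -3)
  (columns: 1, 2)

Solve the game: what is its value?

13/3

Row minima: a1 → 2, a2 → -3; maximin = 2.
Column maxima: 1 → 9, 2 → 8; minimax = 8.
2 ≠ 8, so there is no saddle point; optimal play is mixed.
Let Row play a1 with probability p. Expected payoff against 1: 2p + 9(1−p) = −7p + 9; against 2: 8p + (-3)(1−p) = 11p − 3.
Setting these equal: −7p + 9 = 11p − 3 ⇒ −18p = -12 ⇒ p = 2/3, and the value is (-7)·(2/3) + 9 = 13/3.
For Column: with q = P(1), equating a1's and a2's payoffs gives −6q + 8 = 12q − 3 ⇒ q = 11/18.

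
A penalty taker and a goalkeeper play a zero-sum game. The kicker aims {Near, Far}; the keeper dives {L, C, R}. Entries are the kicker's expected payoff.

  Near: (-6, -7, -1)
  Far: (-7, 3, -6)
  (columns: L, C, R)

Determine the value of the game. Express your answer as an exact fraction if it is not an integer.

-67/11

Row minima: Near → -7, Far → -7; maximin = -7.
Column maxima: L → -6, C → 3, R → -1; minimax = -6.
-7 ≠ -6, so there is no saddle point; optimal play is mixed.
R is strictly dominated by L (it gives the kicker strictly more in every row), so the keeper never plays it.
On the remaining 2×2 (Near, Far vs L, C):
Let the kicker play Near with probability p. Expected payoff against L: (-6)p + (-7)(1−p) = p − 7; against C: (-7)p + 3(1−p) = −10p + 3.
Setting these equal: p − 7 = −10p + 3 ⇒ 11p = 10 ⇒ p = 10/11, and the value is (1)·(10/11) − 7 = -67/11.
For the keeper: with q = P(L), equating Near's and Far's payoffs gives q − 7 = −10q + 3 ⇒ q = 10/11.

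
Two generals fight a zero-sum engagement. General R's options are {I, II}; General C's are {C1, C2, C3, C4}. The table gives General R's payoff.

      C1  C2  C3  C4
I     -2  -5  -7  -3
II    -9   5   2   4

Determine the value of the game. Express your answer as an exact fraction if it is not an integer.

Row minima: I → -7, II → -9; maximin = -7.
Column maxima: C1 → -2, C2 → 5, C3 → 2, C4 → 4; minimax = -2.
-7 ≠ -2, so there is no saddle point; optimal play is mixed.
C2 is strictly dominated by C3 (it gives General R strictly more in every row), so General C never plays it.
C4 is strictly dominated by C3 (it gives General R strictly more in every row), so General C never plays it.
On the remaining 2×2 (I, II vs C1, C3):
Let General R play I with probability p. Expected payoff against C1: (-2)p + (-9)(1−p) = 7p − 9; against C3: (-7)p + 2(1−p) = −9p + 2.
Setting these equal: 7p − 9 = −9p + 2 ⇒ 16p = 11 ⇒ p = 11/16, and the value is (7)·(11/16) − 9 = -67/16.
For General C: with q = P(C1), equating I's and II's payoffs gives 5q − 7 = −11q + 2 ⇒ q = 9/16.

-67/16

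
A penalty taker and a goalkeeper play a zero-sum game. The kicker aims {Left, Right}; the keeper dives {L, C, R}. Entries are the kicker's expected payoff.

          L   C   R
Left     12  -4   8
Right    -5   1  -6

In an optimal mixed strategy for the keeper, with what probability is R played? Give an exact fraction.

5/19

Row minima: Left → -4, Right → -6; maximin = -4.
Column maxima: L → 12, C → 1, R → 8; minimax = 1.
-4 ≠ 1, so there is no saddle point; optimal play is mixed.
L is strictly dominated by R (it gives the kicker strictly more in every row), so the keeper never plays it.
On the remaining 2×2 (Left, Right vs C, R):
Let the kicker play Left with probability p. Expected payoff against C: (-4)p + 1(1−p) = −5p + 1; against R: 8p + (-6)(1−p) = 14p − 6.
Setting these equal: −5p + 1 = 14p − 6 ⇒ −19p = -7 ⇒ p = 7/19, and the value is (-5)·(7/19) + 1 = -16/19.
For the keeper: with q = P(C), equating Left's and Right's payoffs gives −12q + 8 = 7q − 6 ⇒ q = 14/19.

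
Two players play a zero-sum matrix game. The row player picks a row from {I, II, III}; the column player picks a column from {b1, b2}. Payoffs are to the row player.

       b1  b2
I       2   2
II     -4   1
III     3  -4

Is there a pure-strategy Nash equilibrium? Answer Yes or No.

Yes

Row minima: I → 2, II → -4, III → -4; maximin = 2.
Column maxima: b1 → 3, b2 → 2; minimax = 2.
maximin = minimax = 2, so a saddle point exists.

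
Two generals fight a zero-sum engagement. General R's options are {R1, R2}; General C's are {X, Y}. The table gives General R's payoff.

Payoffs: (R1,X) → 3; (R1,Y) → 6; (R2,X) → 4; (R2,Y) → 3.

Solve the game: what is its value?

Row minima: R1 → 3, R2 → 3; maximin = 3.
Column maxima: X → 4, Y → 6; minimax = 4.
3 ≠ 4, so there is no saddle point; optimal play is mixed.
Let General R play R1 with probability p. Expected payoff against X: 3p + 4(1−p) = −p + 4; against Y: 6p + 3(1−p) = 3p + 3.
Setting these equal: −p + 4 = 3p + 3 ⇒ −4p = -1 ⇒ p = 1/4, and the value is (-1)·(1/4) + 4 = 15/4.
For General C: with q = P(X), equating R1's and R2's payoffs gives −3q + 6 = q + 3 ⇒ q = 3/4.

15/4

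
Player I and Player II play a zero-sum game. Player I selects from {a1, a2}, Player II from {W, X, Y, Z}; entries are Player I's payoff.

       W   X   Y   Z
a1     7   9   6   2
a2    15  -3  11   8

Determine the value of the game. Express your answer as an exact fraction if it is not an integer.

13/3

Row minima: a1 → 2, a2 → -3; maximin = 2.
Column maxima: W → 15, X → 9, Y → 11, Z → 8; minimax = 8.
2 ≠ 8, so there is no saddle point; optimal play is mixed.
W is strictly dominated by Y (it gives Player I strictly more in every row), so Player II never plays it.
Y is strictly dominated by Z (it gives Player I strictly more in every row), so Player II never plays it.
On the remaining 2×2 (a1, a2 vs X, Z):
Let Player I play a1 with probability p. Expected payoff against X: 9p + (-3)(1−p) = 12p − 3; against Z: 2p + 8(1−p) = −6p + 8.
Setting these equal: 12p − 3 = −6p + 8 ⇒ 18p = 11 ⇒ p = 11/18, and the value is (12)·(11/18) − 3 = 13/3.
For Player II: with q = P(X), equating a1's and a2's payoffs gives 7q + 2 = −11q + 8 ⇒ q = 1/3.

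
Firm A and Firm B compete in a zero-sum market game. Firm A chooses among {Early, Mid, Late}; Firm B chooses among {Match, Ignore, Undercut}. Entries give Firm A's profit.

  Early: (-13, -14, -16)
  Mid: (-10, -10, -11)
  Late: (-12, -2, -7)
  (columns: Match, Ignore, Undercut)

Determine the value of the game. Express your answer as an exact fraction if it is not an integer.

Row minima: Early → -16, Mid → -11, Late → -12; maximin = -11.
Column maxima: Match → -10, Ignore → -2, Undercut → -7; minimax = -10.
-11 ≠ -10, so there is no saddle point; optimal play is mixed.
Early is strictly dominated by Mid, so Firm A never plays it.
Ignore is strictly dominated by Undercut (it gives Firm A strictly more in every row), so Firm B never plays it.
On the remaining 2×2 (Mid, Late vs Match, Undercut):
Let Firm A play Mid with probability p. Expected payoff against Match: (-10)p + (-12)(1−p) = 2p − 12; against Undercut: (-11)p + (-7)(1−p) = −4p − 7.
Setting these equal: 2p − 12 = −4p − 7 ⇒ 6p = 5 ⇒ p = 5/6, and the value is (2)·(5/6) − 12 = -31/3.
For Firm B: with q = P(Match), equating Mid's and Late's payoffs gives q − 11 = −5q − 7 ⇒ q = 2/3.

-31/3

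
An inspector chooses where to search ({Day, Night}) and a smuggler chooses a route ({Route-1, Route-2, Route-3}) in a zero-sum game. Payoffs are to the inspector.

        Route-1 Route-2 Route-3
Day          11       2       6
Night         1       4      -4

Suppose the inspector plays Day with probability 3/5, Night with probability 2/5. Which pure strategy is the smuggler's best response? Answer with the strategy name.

If the smuggler plays Route-1, the inspector's expected payoff is (3/5)·11 + (2/5)·1 = 7.
If the smuggler plays Route-2, the inspector's expected payoff is (3/5)·2 + (2/5)·4 = 14/5.
If the smuggler plays Route-3, the inspector's expected payoff is (3/5)·6 + (2/5)·(-4) = 2.
The smuggler minimizes the inspector's payoff; the smallest is 2, so the best response is Route-3.

Route-3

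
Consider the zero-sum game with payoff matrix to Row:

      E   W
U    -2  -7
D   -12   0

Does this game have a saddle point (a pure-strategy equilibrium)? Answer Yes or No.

Row minima: U → -7, D → -12; maximin = -7.
Column maxima: E → -2, W → 0; minimax = -2.
-7 ≠ -2, so no pure-strategy equilibrium exists.

No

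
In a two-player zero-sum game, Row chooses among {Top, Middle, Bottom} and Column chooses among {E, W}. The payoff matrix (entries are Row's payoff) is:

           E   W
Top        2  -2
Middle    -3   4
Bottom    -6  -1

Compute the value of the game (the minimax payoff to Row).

2/11

Row minima: Top → -2, Middle → -3, Bottom → -6; maximin = -2.
Column maxima: E → 2, W → 4; minimax = 2.
-2 ≠ 2, so there is no saddle point; optimal play is mixed.
Bottom is strictly dominated by Middle, so Row never plays it.
On the remaining 2×2 (Top, Middle vs E, W):
Let Row play Top with probability p. Expected payoff against E: 2p + (-3)(1−p) = 5p − 3; against W: (-2)p + 4(1−p) = −6p + 4.
Setting these equal: 5p − 3 = −6p + 4 ⇒ 11p = 7 ⇒ p = 7/11, and the value is (5)·(7/11) − 3 = 2/11.
For Column: with q = P(E), equating Top's and Middle's payoffs gives 4q − 2 = −7q + 4 ⇒ q = 6/11.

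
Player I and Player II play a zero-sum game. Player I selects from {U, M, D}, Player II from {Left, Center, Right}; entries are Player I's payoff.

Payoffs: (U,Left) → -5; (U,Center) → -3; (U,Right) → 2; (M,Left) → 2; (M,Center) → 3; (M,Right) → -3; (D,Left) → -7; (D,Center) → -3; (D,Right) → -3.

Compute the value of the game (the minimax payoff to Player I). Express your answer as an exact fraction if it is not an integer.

Row minima: U → -5, M → -3, D → -7; maximin = -3.
Column maxima: Left → 2, Center → 3, Right → 2; minimax = 2.
-3 ≠ 2, so there is no saddle point; optimal play is mixed.
Center is strictly dominated by Left (it gives Player I strictly more in every row), so Player II never plays it.
With Center eliminated, D is strictly dominated by U (U gives Player I strictly more in every remaining column), so Player I never plays it.
On the remaining 2×2 (U, M vs Left, Right):
Let Player I play U with probability p. Expected payoff against Left: (-5)p + 2(1−p) = −7p + 2; against Right: 2p + (-3)(1−p) = 5p − 3.
Setting these equal: −7p + 2 = 5p − 3 ⇒ −12p = -5 ⇒ p = 5/12, and the value is (-7)·(5/12) + 2 = -11/12.
For Player II: with q = P(Left), equating U's and M's payoffs gives −7q + 2 = 5q − 3 ⇒ q = 5/12.

-11/12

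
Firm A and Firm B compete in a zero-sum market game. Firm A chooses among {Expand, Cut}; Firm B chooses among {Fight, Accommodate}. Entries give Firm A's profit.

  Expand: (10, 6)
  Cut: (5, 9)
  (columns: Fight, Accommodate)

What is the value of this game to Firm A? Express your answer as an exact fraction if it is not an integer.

15/2

Row minima: Expand → 6, Cut → 5; maximin = 6.
Column maxima: Fight → 10, Accommodate → 9; minimax = 9.
6 ≠ 9, so there is no saddle point; optimal play is mixed.
Let Firm A play Expand with probability p. Expected payoff against Fight: 10p + 5(1−p) = 5p + 5; against Accommodate: 6p + 9(1−p) = −3p + 9.
Setting these equal: 5p + 5 = −3p + 9 ⇒ 8p = 4 ⇒ p = 1/2, and the value is (5)·(1/2) + 5 = 15/2.
For Firm B: with q = P(Fight), equating Expand's and Cut's payoffs gives 4q + 6 = −4q + 9 ⇒ q = 3/8.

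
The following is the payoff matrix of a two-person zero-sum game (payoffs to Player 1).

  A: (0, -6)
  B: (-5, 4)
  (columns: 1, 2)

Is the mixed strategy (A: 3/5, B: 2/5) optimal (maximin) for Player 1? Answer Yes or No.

Against 1 this mix gives (3/5)·0 + (2/5)·(-5) = -2.
Against 2 this mix gives (3/5)·(-6) + (2/5)·4 = -2.
All of Player 2's active replies (1, 2) yield -2, and no column does worse for Player 1. The mix makes Player 2 indifferent and guarantees -2, so it is optimal.

Yes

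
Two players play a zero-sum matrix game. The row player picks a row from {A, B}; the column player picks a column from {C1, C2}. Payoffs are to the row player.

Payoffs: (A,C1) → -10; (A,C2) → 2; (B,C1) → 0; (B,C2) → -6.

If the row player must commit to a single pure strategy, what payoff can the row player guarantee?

Row minima: A → -10, B → -6.
The best of these is -6.

-6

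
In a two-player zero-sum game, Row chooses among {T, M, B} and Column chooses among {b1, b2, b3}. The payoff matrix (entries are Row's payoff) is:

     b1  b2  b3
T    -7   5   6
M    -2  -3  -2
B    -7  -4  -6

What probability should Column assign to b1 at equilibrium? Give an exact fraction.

8/13

Row minima: T → -7, M → -3, B → -7; maximin = -3.
Column maxima: b1 → -2, b2 → 5, b3 → 6; minimax = -2.
-3 ≠ -2, so there is no saddle point; optimal play is mixed.
B is strictly dominated by M, so Row never plays it.
With B eliminated, b3 is strictly dominated by b2 (it gives Row strictly more in every remaining row), so Column never plays it.
On the remaining 2×2 (T, M vs b1, b2):
Let Row play T with probability p. Expected payoff against b1: (-7)p + (-2)(1−p) = −5p − 2; against b2: 5p + (-3)(1−p) = 8p − 3.
Setting these equal: −5p − 2 = 8p − 3 ⇒ −13p = -1 ⇒ p = 1/13, and the value is (-5)·(1/13) − 2 = -31/13.
For Column: with q = P(b1), equating T's and M's payoffs gives −12q + 5 = q − 3 ⇒ q = 8/13.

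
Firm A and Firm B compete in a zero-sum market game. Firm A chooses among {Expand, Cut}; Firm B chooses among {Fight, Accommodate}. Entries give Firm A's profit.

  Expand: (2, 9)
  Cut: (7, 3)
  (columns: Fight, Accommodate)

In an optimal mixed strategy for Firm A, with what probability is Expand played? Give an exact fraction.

4/11

Row minima: Expand → 2, Cut → 3; maximin = 3.
Column maxima: Fight → 7, Accommodate → 9; minimax = 7.
3 ≠ 7, so there is no saddle point; optimal play is mixed.
Let Firm A play Expand with probability p. Expected payoff against Fight: 2p + 7(1−p) = −5p + 7; against Accommodate: 9p + 3(1−p) = 6p + 3.
Setting these equal: −5p + 7 = 6p + 3 ⇒ −11p = -4 ⇒ p = 4/11, and the value is (-5)·(4/11) + 7 = 57/11.
For Firm B: with q = P(Fight), equating Expand's and Cut's payoffs gives −7q + 9 = 4q + 3 ⇒ q = 6/11.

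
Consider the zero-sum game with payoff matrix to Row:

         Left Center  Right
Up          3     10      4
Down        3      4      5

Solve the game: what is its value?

Row minima: Up → 3, Down → 3; maximin = 3.
Column maxima: Left → 3, Center → 10, Right → 5; minimax = 3.
Since maximin = minimax = 3, there is a saddle point and the value is 3.

3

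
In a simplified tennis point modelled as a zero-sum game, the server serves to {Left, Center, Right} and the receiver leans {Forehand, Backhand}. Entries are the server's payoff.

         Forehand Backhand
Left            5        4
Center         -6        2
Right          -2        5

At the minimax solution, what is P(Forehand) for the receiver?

1/8

Row minima: Left → 4, Center → -6, Right → -2; maximin = 4.
Column maxima: Forehand → 5, Backhand → 5; minimax = 5.
4 ≠ 5, so there is no saddle point; optimal play is mixed.
Center is strictly dominated by Left, so the server never plays it.
On the remaining 2×2 (Left, Right vs Forehand, Backhand):
Let the server play Left with probability p. Expected payoff against Forehand: 5p + (-2)(1−p) = 7p − 2; against Backhand: 4p + 5(1−p) = −p + 5.
Setting these equal: 7p − 2 = −p + 5 ⇒ 8p = 7 ⇒ p = 7/8, and the value is (7)·(7/8) − 2 = 33/8.
For the receiver: with q = P(Forehand), equating Left's and Right's payoffs gives q + 4 = −7q + 5 ⇒ q = 1/8.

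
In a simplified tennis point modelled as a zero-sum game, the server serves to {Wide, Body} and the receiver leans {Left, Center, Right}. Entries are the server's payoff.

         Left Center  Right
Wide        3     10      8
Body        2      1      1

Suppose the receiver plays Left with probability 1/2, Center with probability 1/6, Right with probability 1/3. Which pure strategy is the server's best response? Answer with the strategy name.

Wide

Expected payoff of Wide: (1/2)·3 + (1/6)·10 + (1/3)·8 = 35/6.
Expected payoff of Body: (1/2)·2 + (1/6)·1 + (1/3)·1 = 3/2.
The largest is 35/6, so the server's best response is Wide.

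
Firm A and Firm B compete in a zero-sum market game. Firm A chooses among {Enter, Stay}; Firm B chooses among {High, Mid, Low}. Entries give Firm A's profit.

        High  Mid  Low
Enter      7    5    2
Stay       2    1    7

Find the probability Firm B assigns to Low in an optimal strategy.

4/9

Row minima: Enter → 2, Stay → 1; maximin = 2.
Column maxima: High → 7, Mid → 5, Low → 7; minimax = 5.
2 ≠ 5, so there is no saddle point; optimal play is mixed.
High is strictly dominated by Mid (it gives Firm A strictly more in every row), so Firm B never plays it.
On the remaining 2×2 (Enter, Stay vs Mid, Low):
Let Firm A play Enter with probability p. Expected payoff against Mid: 5p + 1(1−p) = 4p + 1; against Low: 2p + 7(1−p) = −5p + 7.
Setting these equal: 4p + 1 = −5p + 7 ⇒ 9p = 6 ⇒ p = 2/3, and the value is (4)·(2/3) + 1 = 11/3.
For Firm B: with q = P(Mid), equating Enter's and Stay's payoffs gives 3q + 2 = −6q + 7 ⇒ q = 5/9.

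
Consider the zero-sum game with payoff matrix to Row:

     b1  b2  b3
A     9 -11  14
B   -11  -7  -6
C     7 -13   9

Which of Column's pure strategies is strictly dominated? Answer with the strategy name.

b1 holds Row's payoff strictly below b3 in every row: 9 < 14, -11 < -6, 7 < 9.
So b3 is strictly dominated for Column.

b3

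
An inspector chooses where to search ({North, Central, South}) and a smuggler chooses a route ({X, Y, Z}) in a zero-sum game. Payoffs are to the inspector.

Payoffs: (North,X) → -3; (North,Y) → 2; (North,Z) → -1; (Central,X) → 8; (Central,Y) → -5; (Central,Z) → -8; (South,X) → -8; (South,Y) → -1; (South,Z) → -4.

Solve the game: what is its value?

-16/9

Row minima: North → -3, Central → -8, South → -8; maximin = -3.
Column maxima: X → 8, Y → 2, Z → -1; minimax = -1.
-3 ≠ -1, so there is no saddle point; optimal play is mixed.
South is strictly dominated by North, so the inspector never plays it.
Y is strictly dominated by Z (it gives the inspector strictly more in every row), so the smuggler never plays it.
On the remaining 2×2 (North, Central vs X, Z):
Let the inspector play North with probability p. Expected payoff against X: (-3)p + 8(1−p) = −11p + 8; against Z: (-1)p + (-8)(1−p) = 7p − 8.
Setting these equal: −11p + 8 = 7p − 8 ⇒ −18p = -16 ⇒ p = 8/9, and the value is (-11)·(8/9) + 8 = -16/9.
For the smuggler: with q = P(X), equating North's and Central's payoffs gives −2q − 1 = 16q − 8 ⇒ q = 7/18.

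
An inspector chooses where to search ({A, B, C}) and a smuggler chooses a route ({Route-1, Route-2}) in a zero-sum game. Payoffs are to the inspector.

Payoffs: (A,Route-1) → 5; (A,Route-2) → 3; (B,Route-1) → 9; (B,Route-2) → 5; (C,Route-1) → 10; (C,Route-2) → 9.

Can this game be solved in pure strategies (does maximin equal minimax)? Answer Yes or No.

Row minima: A → 3, B → 5, C → 9; maximin = 9.
Column maxima: Route-1 → 10, Route-2 → 9; minimax = 9.
maximin = minimax = 9, so a saddle point exists.

Yes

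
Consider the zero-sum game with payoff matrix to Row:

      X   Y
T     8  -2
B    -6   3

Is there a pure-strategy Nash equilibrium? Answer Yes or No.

Row minima: T → -2, B → -6; maximin = -2.
Column maxima: X → 8, Y → 3; minimax = 3.
-2 ≠ 3, so no pure-strategy equilibrium exists.

No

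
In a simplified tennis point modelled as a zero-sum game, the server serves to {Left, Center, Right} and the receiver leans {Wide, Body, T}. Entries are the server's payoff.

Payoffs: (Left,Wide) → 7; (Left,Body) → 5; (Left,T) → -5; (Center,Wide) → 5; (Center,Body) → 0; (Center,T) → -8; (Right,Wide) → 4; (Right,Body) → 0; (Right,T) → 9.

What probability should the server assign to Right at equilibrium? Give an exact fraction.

10/19

Row minima: Left → -5, Center → -8, Right → 0; maximin = 0.
Column maxima: Wide → 7, Body → 5, T → 9; minimax = 5.
0 ≠ 5, so there is no saddle point; optimal play is mixed.
Center is strictly dominated by Left, so the server never plays it.
Wide is strictly dominated by Body (it gives the server strictly more in every row), so the receiver never plays it.
On the remaining 2×2 (Left, Right vs Body, T):
Let the server play Left with probability p. Expected payoff against Body: 5p + 0(1−p) = 5p; against T: (-5)p + 9(1−p) = −14p + 9.
Setting these equal: 5p = −14p + 9 ⇒ 19p = 9 ⇒ p = 9/19, and the value is (5)·(9/19) = 45/19.
For the receiver: with q = P(Body), equating Left's and Right's payoffs gives 10q − 5 = −9q + 9 ⇒ q = 14/19.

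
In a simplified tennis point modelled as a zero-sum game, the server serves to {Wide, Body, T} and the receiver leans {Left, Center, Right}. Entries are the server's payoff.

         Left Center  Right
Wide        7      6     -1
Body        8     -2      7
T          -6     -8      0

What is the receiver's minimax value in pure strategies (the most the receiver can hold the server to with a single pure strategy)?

6

Column maxima: Left → 8, Center → 6, Right → 7.
The smallest of these is 6.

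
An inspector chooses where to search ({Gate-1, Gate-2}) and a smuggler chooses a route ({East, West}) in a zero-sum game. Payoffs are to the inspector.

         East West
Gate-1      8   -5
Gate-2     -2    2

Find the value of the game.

Row minima: Gate-1 → -5, Gate-2 → -2; maximin = -2.
Column maxima: East → 8, West → 2; minimax = 2.
-2 ≠ 2, so there is no saddle point; optimal play is mixed.
Let the inspector play Gate-1 with probability p. Expected payoff against East: 8p + (-2)(1−p) = 10p − 2; against West: (-5)p + 2(1−p) = −7p + 2.
Setting these equal: 10p − 2 = −7p + 2 ⇒ 17p = 4 ⇒ p = 4/17, and the value is (10)·(4/17) − 2 = 6/17.
For the smuggler: with q = P(East), equating Gate-1's and Gate-2's payoffs gives 13q − 5 = −4q + 2 ⇒ q = 7/17.

6/17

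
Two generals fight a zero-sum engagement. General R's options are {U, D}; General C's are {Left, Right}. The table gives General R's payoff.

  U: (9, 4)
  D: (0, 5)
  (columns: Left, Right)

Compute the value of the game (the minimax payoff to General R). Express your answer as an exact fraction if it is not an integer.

9/2

Row minima: U → 4, D → 0; maximin = 4.
Column maxima: Left → 9, Right → 5; minimax = 5.
4 ≠ 5, so there is no saddle point; optimal play is mixed.
Let General R play U with probability p. Expected payoff against Left: 9p + 0(1−p) = 9p; against Right: 4p + 5(1−p) = −p + 5.
Setting these equal: 9p = −p + 5 ⇒ 10p = 5 ⇒ p = 1/2, and the value is (9)·(1/2) = 9/2.
For General C: with q = P(Left), equating U's and D's payoffs gives 5q + 4 = −5q + 5 ⇒ q = 1/10.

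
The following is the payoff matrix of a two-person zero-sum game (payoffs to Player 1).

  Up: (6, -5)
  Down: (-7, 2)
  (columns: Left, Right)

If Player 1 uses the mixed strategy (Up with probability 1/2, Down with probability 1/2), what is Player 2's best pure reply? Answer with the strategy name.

If Player 2 plays Left, Player 1's expected payoff is (1/2)·6 + (1/2)·(-7) = -1/2.
If Player 2 plays Right, Player 1's expected payoff is (1/2)·(-5) + (1/2)·2 = -3/2.
Player 2 minimizes Player 1's payoff; the smallest is -3/2, so the best response is Right.

Right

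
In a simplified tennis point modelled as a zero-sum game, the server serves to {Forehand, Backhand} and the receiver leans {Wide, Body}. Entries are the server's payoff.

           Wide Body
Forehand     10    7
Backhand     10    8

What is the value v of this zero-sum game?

8

Row minima: Forehand → 7, Backhand → 8; maximin = 8.
Column maxima: Wide → 10, Body → 8; minimax = 8.
Since maximin = minimax = 8, there is a saddle point and the value is 8.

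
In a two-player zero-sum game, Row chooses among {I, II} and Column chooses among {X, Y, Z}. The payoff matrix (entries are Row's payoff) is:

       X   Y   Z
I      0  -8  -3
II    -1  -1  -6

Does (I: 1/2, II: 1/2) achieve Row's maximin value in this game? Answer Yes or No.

Yes

Against X this mix gives (1/2)·0 + (1/2)·(-1) = -1/2.
Against Y this mix gives (1/2)·(-8) + (1/2)·(-1) = -9/2.
Against Z this mix gives (1/2)·(-3) + (1/2)·(-6) = -9/2.
All of Column's active replies (Y, Z) yield -9/2, and no column does worse for Row. The mix makes Column indifferent and guarantees -9/2, so it is optimal.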